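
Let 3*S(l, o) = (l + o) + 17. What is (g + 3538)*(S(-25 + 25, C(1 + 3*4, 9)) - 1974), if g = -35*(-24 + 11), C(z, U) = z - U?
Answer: -7854231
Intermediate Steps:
g = 455 (g = -35*(-13) = 455)
S(l, o) = 17/3 + l/3 + o/3 (S(l, o) = ((l + o) + 17)/3 = (17 + l + o)/3 = 17/3 + l/3 + o/3)
(g + 3538)*(S(-25 + 25, C(1 + 3*4, 9)) - 1974) = (455 + 3538)*((17/3 + (-25 + 25)/3 + ((1 + 3*4) - 1*9)/3) - 1974) = 3993*((17/3 + (⅓)*0 + ((1 + 12) - 9)/3) - 1974) = 3993*((17/3 + 0 + (13 - 9)/3) - 1974) = 3993*((17/3 + 0 + (⅓)*4) - 1974) = 3993*((17/3 + 0 + 4/3) - 1974) = 3993*(7 - 1974) = 3993*(-1967) = -7854231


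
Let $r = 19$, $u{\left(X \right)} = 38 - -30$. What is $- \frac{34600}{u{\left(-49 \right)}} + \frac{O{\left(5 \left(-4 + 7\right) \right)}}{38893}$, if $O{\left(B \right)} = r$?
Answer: $- \frac{17706533}{34799} \approx -508.82$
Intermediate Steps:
$u{\left(X \right)} = 68$ ($u{\left(X \right)} = 38 + 30 = 68$)
$O{\left(B \right)} = 19$
$- \frac{34600}{u{\left(-49 \right)}} + \frac{O{\left(5 \left(-4 + 7\right) \right)}}{38893} = - \frac{34600}{68} + \frac{19}{38893} = \left(-34600\right) \frac{1}{68} + 19 \cdot \frac{1}{38893} = - \frac{8650}{17} + \frac{1}{2047} = - \frac{17706533}{34799}$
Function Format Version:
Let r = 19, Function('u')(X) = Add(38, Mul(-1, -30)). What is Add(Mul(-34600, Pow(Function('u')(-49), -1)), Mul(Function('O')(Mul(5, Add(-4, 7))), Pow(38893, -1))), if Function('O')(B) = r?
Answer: Rational(-17706533, 34799) ≈ -508.82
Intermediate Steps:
Function('u')(X) = 68 (Function('u')(X) = Add(38, 30) = 68)
Function('O')(B) = 19
Add(Mul(-34600, Pow(Function('u')(-49), -1)), Mul(Function('O')(Mul(5, Add(-4, 7))), Pow(38893, -1))) = Add(Mul(-34600, Pow(68, -1)), Mul(19, Pow(38893, -1))) = Add(Mul(-34600, Rational(1, 68)), Mul(19, Rational(1, 38893))) = Add(Rational(-8650, 17), Rational(1, 2047)) = Rational(-17706533, 34799)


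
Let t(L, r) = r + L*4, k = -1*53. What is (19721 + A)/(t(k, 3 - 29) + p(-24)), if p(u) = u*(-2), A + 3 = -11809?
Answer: -7909/190 ≈ -41.626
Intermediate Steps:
A = -11812 (A = -3 - 11809 = -11812)
k = -53
t(L, r) = r + 4*L
p(u) = -2*u
(19721 + A)/(t(k, 3 - 29) + p(-24)) = (19721 - 11812)/(((3 - 29) + 4*(-53)) - 2*(-24)) = 7909/((-26 - 212) + 48) = 7909/(-238 + 48) = 7909/(-190) = 7909*(-1/190) = -7909/190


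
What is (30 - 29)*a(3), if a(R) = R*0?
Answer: 0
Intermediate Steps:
a(R) = 0
(30 - 29)*a(3) = (30 - 29)*0 = 1*0 = 0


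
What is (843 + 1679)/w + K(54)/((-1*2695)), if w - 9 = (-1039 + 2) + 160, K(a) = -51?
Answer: -482323/167090 ≈ -2.8866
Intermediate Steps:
w = -868 (w = 9 + ((-1039 + 2) + 160) = 9 + (-1037 + 160) = 9 - 877 = -868)
(843 + 1679)/w + K(54)/((-1*2695)) = (843 + 1679)/(-868) - 51/((-1*2695)) = 2522*(-1/868) - 51/(-2695) = -1261/434 - 51*(-1/2695) = -1261/434 + 51/2695 = -482323/167090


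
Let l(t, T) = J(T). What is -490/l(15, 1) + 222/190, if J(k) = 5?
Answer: -9199/95 ≈ -96.832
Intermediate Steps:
l(t, T) = 5
-490/l(15, 1) + 222/190 = -490/5 + 222/190 = -490*⅕ + 222*(1/190) = -98 + 111/95 = -9199/95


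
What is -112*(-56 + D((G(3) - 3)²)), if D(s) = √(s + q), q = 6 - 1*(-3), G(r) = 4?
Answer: 6272 - 112*√10 ≈ 5917.8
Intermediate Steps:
q = 9 (q = 6 + 3 = 9)
D(s) = √(9 + s) (D(s) = √(s + 9) = √(9 + s))
-112*(-56 + D((G(3) - 3)²)) = -112*(-56 + √(9 + (4 - 3)²)) = -112*(-56 + √(9 + 1²)) = -112*(-56 + √(9 + 1)) = -112*(-56 + √10) = 6272 - 112*√10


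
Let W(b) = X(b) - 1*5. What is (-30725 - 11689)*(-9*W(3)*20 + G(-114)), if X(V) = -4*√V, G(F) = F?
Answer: -33337404 - 30538080*√3 ≈ -8.6231e+7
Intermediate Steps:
W(b) = -5 - 4*√b (W(b) = -4*√b - 1*5 = -4*√b - 5 = -5 - 4*√b)
(-30725 - 11689)*(-9*W(3)*20 + G(-114)) = (-30725 - 11689)*(-9*(-5 - 4*√3)*20 - 114) = -42414*((45 + 36*√3)*20 - 114) = -42414*((900 + 720*√3) - 114) = -42414*(786 + 720*√3) = -33337404 - 30538080*√3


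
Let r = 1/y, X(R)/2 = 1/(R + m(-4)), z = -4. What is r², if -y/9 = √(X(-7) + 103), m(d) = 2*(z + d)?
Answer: 23/191727 ≈ 0.00011996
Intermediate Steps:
m(d) = -8 + 2*d (m(d) = 2*(-4 + d) = -8 + 2*d)
X(R) = 2/(-16 + R) (X(R) = 2/(R + (-8 + 2*(-4))) = 2/(R + (-8 - 8)) = 2/(R - 16) = 2/(-16 + R))
y = -27*√6049/23 (y = -9*√(2/(-16 - 7) + 103) = -9*√(2/(-23) + 103) = -9*√(2*(-1/23) + 103) = -9*√(-2/23 + 103) = -27*√6049/23 ≈ -91.302)
r = -√6049/7101 (r = 1/(-27*√6049/23) = -√6049/7101 ≈ -0.010953)
r² = (-√6049/7101)² = 23/191727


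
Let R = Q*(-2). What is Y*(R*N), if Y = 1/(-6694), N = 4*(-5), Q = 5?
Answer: -100/3347 ≈ -0.029878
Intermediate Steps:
R = -10 (R = 5*(-2) = -10)
N = -20
Y = -1/6694 ≈ -0.00014939
Y*(R*N) = -(-5)*(-20)/3347 = -1/6694*200 = -100/3347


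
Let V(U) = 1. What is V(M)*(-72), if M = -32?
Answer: -72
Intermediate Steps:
V(M)*(-72) = 1*(-72) = -72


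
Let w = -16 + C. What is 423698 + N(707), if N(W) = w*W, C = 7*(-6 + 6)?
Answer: 412386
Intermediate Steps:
C = 0 (C = 7*0 = 0)
w = -16 (w = -16 + 0 = -16)
N(W) = -16*W
423698 + N(707) = 423698 - 16*707 = 423698 - 11312 = 412386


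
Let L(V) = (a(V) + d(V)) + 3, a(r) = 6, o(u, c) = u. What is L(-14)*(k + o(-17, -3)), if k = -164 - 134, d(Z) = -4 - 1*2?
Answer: -945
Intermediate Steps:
d(Z) = -6 (d(Z) = -4 - 2 = -6)
k = -298
L(V) = 3 (L(V) = (6 - 6) + 3 = 0 + 3 = 3)
L(-14)*(k + o(-17, -3)) = 3*(-298 - 17) = 3*(-315) = -945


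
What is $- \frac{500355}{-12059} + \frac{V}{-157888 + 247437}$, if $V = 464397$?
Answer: $\frac{50406453318}{1079871391} \approx 46.678$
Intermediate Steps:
$- \frac{500355}{-12059} + \frac{V}{-157888 + 247437} = - \frac{500355}{-12059} + \frac{464397}{-157888 + 247437} = \left(-500355\right) \left(- \frac{1}{12059}\right) + \frac{464397}{89549} = \frac{500355}{12059} + 464397 \cdot \frac{1}{89549} = \frac{500355}{12059} + \frac{464397}{89549} = \frac{50406453318}{1079871391}$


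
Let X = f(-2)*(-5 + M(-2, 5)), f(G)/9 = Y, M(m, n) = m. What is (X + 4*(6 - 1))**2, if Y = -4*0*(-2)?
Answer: 400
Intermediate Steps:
Y = 0 (Y = -1*0*(-2) = 0*(-2) = 0)
f(G) = 0 (f(G) = 9*0 = 0)
X = 0 (X = 0*(-5 - 2) = 0*(-7) = 0)
(X + 4*(6 - 1))**2 = (0 + 4*(6 - 1))**2 = (0 + 4*5)**2 = (0 + 20)**2 = 20**2 = 400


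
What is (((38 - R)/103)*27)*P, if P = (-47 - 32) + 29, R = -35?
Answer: -98550/103 ≈ -956.80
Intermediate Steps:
P = -50 (P = -79 + 29 = -50)
(((38 - R)/103)*27)*P = (((38 - 1*(-35))/103)*27)*(-50) = (((38 + 35)*(1/103))*27)*(-50) = ((73*(1/103))*27)*(-50) = ((73/103)*27)*(-50) = (1971/103)*(-50) = -98550/103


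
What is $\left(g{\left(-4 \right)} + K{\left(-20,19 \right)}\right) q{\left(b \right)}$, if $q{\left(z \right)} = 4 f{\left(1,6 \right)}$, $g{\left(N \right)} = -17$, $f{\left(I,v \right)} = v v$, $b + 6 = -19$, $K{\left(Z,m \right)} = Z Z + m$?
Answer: $57888$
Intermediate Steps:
$K{\left(Z,m \right)} = m + Z^{2}$ ($K{\left(Z,m \right)} = Z^{2} + m = m + Z^{2}$)
$b = -25$ ($b = -6 - 19 = -25$)
$f{\left(I,v \right)} = v^{2}$
$q{\left(z \right)} = 144$ ($q{\left(z \right)} = 4 \cdot 6^{2} = 4 \cdot 36 = 144$)
$\left(g{\left(-4 \right)} + K{\left(-20,19 \right)}\right) q{\left(b \right)} = \left(-17 + \left(19 + \left(-20\right)^{2}\right)\right) 144 = \left(-17 + \left(19 + 400\right)\right) 144 = \left(-17 + 419\right) 144 = 402 \cdot 144 = 57888$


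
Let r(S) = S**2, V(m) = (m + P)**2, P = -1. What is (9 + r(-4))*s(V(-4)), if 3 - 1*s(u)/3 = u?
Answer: -1650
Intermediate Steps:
V(m) = (-1 + m)**2 (V(m) = (m - 1)**2 = (-1 + m)**2)
s(u) = 9 - 3*u
(9 + r(-4))*s(V(-4)) = (9 + (-4)**2)*(9 - 3*(-1 - 4)**2) = (9 + 16)*(9 - 3*(-5)**2) = 25*(9 - 3*25) = 25*(9 - 75) = 25*(-66) = -1650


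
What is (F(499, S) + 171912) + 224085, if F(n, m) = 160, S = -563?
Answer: 396157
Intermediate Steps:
(F(499, S) + 171912) + 224085 = (160 + 171912) + 224085 = 172072 + 224085 = 396157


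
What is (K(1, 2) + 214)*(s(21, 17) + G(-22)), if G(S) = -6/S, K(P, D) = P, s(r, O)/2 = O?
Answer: 81055/11 ≈ 7368.6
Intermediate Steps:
s(r, O) = 2*O
(K(1, 2) + 214)*(s(21, 17) + G(-22)) = (1 + 214)*(2*17 - 6/(-22)) = 215*(34 - 6*(-1/22)) = 215*(34 + 3/11) = 215*(377/11) = 81055/11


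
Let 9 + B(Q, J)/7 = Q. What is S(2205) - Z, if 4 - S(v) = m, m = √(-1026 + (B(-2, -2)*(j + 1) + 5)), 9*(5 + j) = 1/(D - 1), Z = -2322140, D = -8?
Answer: 2322144 - 2*I*√14419/9 ≈ 2.3221e+6 - 26.684*I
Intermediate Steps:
B(Q, J) = -63 + 7*Q
j = -406/81 (j = -5 + 1/(9*(-8 - 1)) = -5 + (⅑)/(-9) = -5 + (⅑)*(-⅑) = -5 - 1/81 = -406/81 ≈ -5.0123)
m = 2*I*√14419/9 (m = √(-1026 + ((-63 + 7*(-2))*(-406/81 + 1) + 5)) = √(-1026 + ((-63 - 14)*(-325/81) + 5)) = √(-1026 + (-77*(-325/81) + 5)) = √(-1026 + (25025/81 + 5)) = √(-1026 + 25430/81) = √(-57676/81) = 2*I*√14419/9 ≈ 26.684*I)
S(v) = 4 - 2*I*√14419/9
S(2205) - Z = (4 - 2*I*√14419/9) - 1*(-2322140) = (4 - 2*I*√14419/9) + 2322140 = 2322144 - 2*I*√14419/9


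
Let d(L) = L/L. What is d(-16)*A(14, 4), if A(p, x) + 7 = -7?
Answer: -14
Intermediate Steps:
A(p, x) = -14 (A(p, x) = -7 - 7 = -14)
d(L) = 1
d(-16)*A(14, 4) = 1*(-14) = -14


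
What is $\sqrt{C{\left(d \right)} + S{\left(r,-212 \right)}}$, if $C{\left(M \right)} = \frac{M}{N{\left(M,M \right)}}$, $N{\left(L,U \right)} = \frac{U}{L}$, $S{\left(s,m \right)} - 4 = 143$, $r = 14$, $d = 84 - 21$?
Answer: $\sqrt{210} \approx 14.491$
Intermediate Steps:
$d = 63$
$S{\left(s,m \right)} = 147$ ($S{\left(s,m \right)} = 4 + 143 = 147$)
$C{\left(M \right)} = M$ ($C{\left(M \right)} = \frac{M}{M \frac{1}{M}} = \frac{M}{1} = M 1 = M$)
$\sqrt{C{\left(d \right)} + S{\left(r,-212 \right)}} = \sqrt{63 + 147} = \sqrt{210}$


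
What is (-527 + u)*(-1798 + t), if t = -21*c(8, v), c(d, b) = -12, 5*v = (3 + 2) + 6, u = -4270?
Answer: 7416162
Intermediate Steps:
v = 11/5 (v = ((3 + 2) + 6)/5 = (5 + 6)/5 = (1/5)*11 = 11/5 ≈ 2.2000)
t = 252 (t = -21*(-12) = 252)
(-527 + u)*(-1798 + t) = (-527 - 4270)*(-1798 + 252) = -4797*(-1546) = 7416162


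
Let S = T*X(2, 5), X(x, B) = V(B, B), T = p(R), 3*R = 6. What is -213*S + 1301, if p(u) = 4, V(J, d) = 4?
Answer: -2107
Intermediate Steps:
R = 2 (R = (⅓)*6 = 2)
T = 4
X(x, B) = 4
S = 16 (S = 4*4 = 16)
-213*S + 1301 = -213*16 + 1301 = -3408 + 1301 = -2107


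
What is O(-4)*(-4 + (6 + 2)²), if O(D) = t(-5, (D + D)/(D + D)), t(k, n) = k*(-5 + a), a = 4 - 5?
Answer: 1800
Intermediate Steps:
a = -1
t(k, n) = -6*k (t(k, n) = k*(-5 - 1) = k*(-6) = -6*k)
O(D) = 30 (O(D) = -6*(-5) = 30)
O(-4)*(-4 + (6 + 2)²) = 30*(-4 + (6 + 2)²) = 30*(-4 + 8²) = 30*(-4 + 64) = 30*60 = 1800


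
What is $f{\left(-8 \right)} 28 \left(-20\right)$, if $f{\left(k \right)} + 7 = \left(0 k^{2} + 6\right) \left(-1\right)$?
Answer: $7280$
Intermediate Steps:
$f{\left(k \right)} = -13$ ($f{\left(k \right)} = -7 + \left(0 k^{2} + 6\right) \left(-1\right) = -7 + \left(0 + 6\right) \left(-1\right) = -7 + 6 \left(-1\right) = -7 - 6 = -13$)
$f{\left(-8 \right)} 28 \left(-20\right) = \left(-13\right) 28 \left(-20\right) = \left(-364\right) \left(-20\right) = 7280$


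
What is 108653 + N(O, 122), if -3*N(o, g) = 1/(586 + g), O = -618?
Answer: 230778971/2124 ≈ 1.0865e+5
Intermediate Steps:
N(o, g) = -1/(3*(586 + g))
108653 + N(O, 122) = 108653 - 1/(1758 + 3*122) = 108653 - 1/(1758 + 366) = 108653 - 1/2124 = 230778971/2124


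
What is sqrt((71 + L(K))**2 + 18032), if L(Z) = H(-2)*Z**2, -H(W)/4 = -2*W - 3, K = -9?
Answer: sqrt(82041) ≈ 286.43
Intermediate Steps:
H(W) = 12 + 8*W (H(W) = -4*(-2*W - 3) = -4*(-3 - 2*W) = 12 + 8*W)
L(Z) = -4*Z**2 (L(Z) = (12 + 8*(-2))*Z**2 = (12 - 16)*Z**2 = -4*Z**2)
sqrt((71 + L(K))**2 + 18032) = sqrt((71 - 4*(-9)**2)**2 + 18032) = sqrt((71 - 4*81)**2 + 18032) = sqrt((71 - 324)**2 + 18032) = sqrt((-253)**2 + 18032) = sqrt(64009 + 18032) = sqrt(82041)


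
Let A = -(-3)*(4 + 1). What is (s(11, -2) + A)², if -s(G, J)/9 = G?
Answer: 7056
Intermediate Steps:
s(G, J) = -9*G
A = 15 (A = -(-3)*5 = -1*(-15) = 15)
(s(11, -2) + A)² = (-9*11 + 15)² = (-99 + 15)² = (-84)² = 7056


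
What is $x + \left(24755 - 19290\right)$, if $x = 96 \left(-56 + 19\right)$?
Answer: $1913$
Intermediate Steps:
$x = -3552$ ($x = 96 \left(-37\right) = -3552$)
$x + \left(24755 - 19290\right) = -3552 + \left(24755 - 19290\right) = -3552 + 5465 = 1913$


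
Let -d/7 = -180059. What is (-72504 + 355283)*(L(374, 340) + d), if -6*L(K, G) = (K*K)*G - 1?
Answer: -3769949396073/2 ≈ -1.8850e+12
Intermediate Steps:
d = 1260413 (d = -7*(-180059) = 1260413)
L(K, G) = 1/6 - G*K**2/6 (L(K, G) = -((K*K)*G - 1)/6 = -(K**2*G - 1)/6 = -(G*K**2 - 1)/6 = -(-1 + G*K**2)/6 = 1/6 - G*K**2/6)
(-72504 + 355283)*(L(374, 340) + d) = (-72504 + 355283)*((1/6 - 1/6*340*374**2) + 1260413) = 282779*((1/6 - 1/6*340*139876) + 1260413) = 282779*((1/6 - 23778920/3) + 1260413) = 282779*(-15852613/2 + 1260413) = 282779*(-13331787/2) = -3769949396073/2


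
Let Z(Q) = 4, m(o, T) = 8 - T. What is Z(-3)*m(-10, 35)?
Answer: -108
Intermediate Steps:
Z(-3)*m(-10, 35) = 4*(8 - 1*35) = 4*(8 - 35) = 4*(-27) = -108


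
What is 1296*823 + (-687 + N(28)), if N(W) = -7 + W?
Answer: 1065942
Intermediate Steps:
1296*823 + (-687 + N(28)) = 1296*823 + (-687 + (-7 + 28)) = 1066608 + (-687 + 21) = 1066608 - 666 = 1065942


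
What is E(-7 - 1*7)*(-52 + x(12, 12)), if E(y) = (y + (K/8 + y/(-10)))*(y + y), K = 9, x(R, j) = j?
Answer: -12852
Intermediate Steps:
E(y) = 2*y*(9/8 + 9*y/10) (E(y) = (y + (9/8 + y/(-10)))*(y + y) = (y + (9*(⅛) + y*(-⅒)))*(2*y) = (y + (9/8 - y/10))*(2*y) = (9/8 + 9*y/10)*(2*y) = 2*y*(9/8 + 9*y/10))
E(-7 - 1*7)*(-52 + x(12, 12)) = (9*(-7 - 1*7)*(5 + 4*(-7 - 1*7))/20)*(-52 + 12) = (9*(-7 - 7)*(5 + 4*(-7 - 7))/20)*(-40) = ((9/20)*(-14)*(5 + 4*(-14)))*(-40) = ((9/20)*(-14)*(5 - 56))*(-40) = ((9/20)*(-14)*(-51))*(-40) = (3213/10)*(-40) = -12852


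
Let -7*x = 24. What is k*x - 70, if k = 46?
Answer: -1594/7 ≈ -227.71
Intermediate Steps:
x = -24/7 (x = -1/7*24 = -24/7 ≈ -3.4286)
k*x - 70 = 46*(-24/7) - 70 = -1104/7 - 70 = -1594/7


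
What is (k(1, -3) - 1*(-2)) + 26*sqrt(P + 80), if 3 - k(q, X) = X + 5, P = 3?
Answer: 3 + 26*sqrt(83) ≈ 239.87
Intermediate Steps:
k(q, X) = -2 - X (k(q, X) = 3 - (X + 5) = 3 - (5 + X) = 3 + (-5 - X) = -2 - X)
(k(1, -3) - 1*(-2)) + 26*sqrt(P + 80) = ((-2 - 1*(-3)) - 1*(-2)) + 26*sqrt(3 + 80) = ((-2 + 3) + 2) + 26*sqrt(83) = (1 + 2) + 26*sqrt(83) = 3 + 26*sqrt(83)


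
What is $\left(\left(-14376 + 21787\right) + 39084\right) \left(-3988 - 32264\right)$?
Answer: $-1685536740$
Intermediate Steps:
$\left(\left(-14376 + 21787\right) + 39084\right) \left(-3988 - 32264\right) = \left(7411 + 39084\right) \left(-36252\right) = 46495 \left(-36252\right) = -1685536740$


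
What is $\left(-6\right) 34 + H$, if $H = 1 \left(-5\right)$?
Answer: $-209$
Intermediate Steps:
$H = -5$
$\left(-6\right) 34 + H = \left(-6\right) 34 - 5 = -204 - 5 = -209$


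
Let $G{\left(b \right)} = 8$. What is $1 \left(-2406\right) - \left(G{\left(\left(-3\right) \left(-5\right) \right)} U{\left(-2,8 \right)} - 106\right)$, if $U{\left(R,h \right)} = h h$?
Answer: $-2812$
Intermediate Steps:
$U{\left(R,h \right)} = h^{2}$
$1 \left(-2406\right) - \left(G{\left(\left(-3\right) \left(-5\right) \right)} U{\left(-2,8 \right)} - 106\right) = 1 \left(-2406\right) - \left(8 \cdot 8^{2} - 106\right) = -2406 - \left(8 \cdot 64 - 106\right) = -2406 - \left(512 - 106\right) = -2406 - 406 = -2812$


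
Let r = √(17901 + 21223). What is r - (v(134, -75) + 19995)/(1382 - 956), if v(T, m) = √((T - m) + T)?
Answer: -6665/142 + 2*√9781 - 7*√7/426 ≈ 150.82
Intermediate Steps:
v(T, m) = √(-m + 2*T)
r = 2*√9781 (r = √39124 = 2*√9781 ≈ 197.80)
r - (v(134, -75) + 19995)/(1382 - 956) = 2*√9781 - (√(-1*(-75) + 2*134) + 19995)/(1382 - 956) = 2*√9781 - (√(75 + 268) + 19995)/426 = 2*√9781 - (√343 + 19995)/426 = 2*√9781 - (7*√7 + 19995)/426 = 2*√9781 - (19995 + 7*√7)/426 = 2*√9781 - (6665/142 + 7*√7/426) = 2*√9781 + (-6665/142 - 7*√7/426) = -6665/142 + 2*√9781 - 7*√7/426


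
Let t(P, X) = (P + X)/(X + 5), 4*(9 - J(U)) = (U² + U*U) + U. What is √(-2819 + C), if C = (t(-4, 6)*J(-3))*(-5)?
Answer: I*√1366706/22 ≈ 53.139*I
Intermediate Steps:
J(U) = 9 - U²/2 - U/4 (J(U) = 9 - ((U² + U*U) + U)/4 = 9 - ((U² + U²) + U)/4 = 9 - (2*U² + U)/4 = 9 - (U + 2*U²)/4 = 9 + (-U²/2 - U/4) = 9 - U²/2 - U/4)
t(P, X) = (P + X)/(5 + X)
C = -105/22 (C = (((-4 + 6)/(5 + 6))*(9 - ½*(-3)² - ¼*(-3)))*(-5) = ((2/11)*(9 - ½*9 + ¾))*(-5) = (((1/11)*2)*(9 - 9/2 + ¾))*(-5) = ((2/11)*(21/4))*(-5) = (21/22)*(-5) = -105/22 ≈ -4.7727)
√(-2819 + C) = √(-2819 - 105/22) = √(-62123/22) = I*√1366706/22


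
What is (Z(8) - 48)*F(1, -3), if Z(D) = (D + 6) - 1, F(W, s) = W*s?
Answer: 105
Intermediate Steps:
Z(D) = 5 + D (Z(D) = (6 + D) - 1 = 5 + D)
(Z(8) - 48)*F(1, -3) = ((5 + 8) - 48)*(1*(-3)) = (13 - 48)*(-3) = -35*(-3) = 105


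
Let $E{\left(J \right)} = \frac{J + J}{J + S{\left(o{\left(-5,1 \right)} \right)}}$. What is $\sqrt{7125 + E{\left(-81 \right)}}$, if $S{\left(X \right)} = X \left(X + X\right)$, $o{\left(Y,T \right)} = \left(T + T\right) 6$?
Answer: $\frac{\sqrt{3768711}}{23} \approx 84.405$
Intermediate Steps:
$o{\left(Y,T \right)} = 12 T$ ($o{\left(Y,T \right)} = 2 T 6 = 12 T$)
$S{\left(X \right)} = 2 X^{2}$ ($S{\left(X \right)} = X 2 X = 2 X^{2}$)
$E{\left(J \right)} = \frac{2 J}{288 + J}$ ($E{\left(J \right)} = \frac{J + J}{J + 2 \left(12 \cdot 1\right)^{2}} = \frac{2 J}{J + 2 \cdot 12^{2}} = \frac{2 J}{J + 2 \cdot 144} = \frac{2 J}{J + 288} = \frac{2 J}{288 + J}$)
$\sqrt{7125 + E{\left(-81 \right)}} = \sqrt{7125 + 2 \left(-81\right) \frac{1}{288 - 81}} = \sqrt{7125 + 2 \left(-81\right) \frac{1}{207}} = \sqrt{7125 - \frac{18}{23}} = \sqrt{\frac{163857}{23}} = \frac{\sqrt{3768711}}{23}$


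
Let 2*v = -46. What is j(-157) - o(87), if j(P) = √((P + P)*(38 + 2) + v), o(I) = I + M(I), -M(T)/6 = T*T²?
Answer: 3950931 + I*√12583 ≈ 3.9509e+6 + 112.17*I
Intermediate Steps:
v = -23 (v = (½)*(-46) = -23)
M(T) = -6*T³ (M(T) = -6*T*T² = -6*T³)
o(I) = I - 6*I³
j(P) = √(-23 + 80*P) (j(P) = √((P + P)*(38 + 2) - 23) = √((2*P)*40 - 23) = √(80*P - 23) = √(-23 + 80*P))
j(-157) - o(87) = √(-23 + 80*(-157)) - (87 - 6*87³) = √(-23 - 12560) - (87 - 6*658503) = √(-12583) - (87 - 3951018) = I*√12583 - 1*(-3950931) = I*√12583 + 3950931 = 3950931 + I*√12583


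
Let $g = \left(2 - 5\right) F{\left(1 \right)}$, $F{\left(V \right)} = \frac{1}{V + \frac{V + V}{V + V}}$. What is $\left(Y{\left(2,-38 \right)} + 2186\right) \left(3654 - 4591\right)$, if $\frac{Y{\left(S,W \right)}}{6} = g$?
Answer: $-2039849$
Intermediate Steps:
$F{\left(V \right)} = \frac{1}{1 + V}$ ($F{\left(V \right)} = \frac{1}{V + \frac{2 V}{2 V}} = \frac{1}{V + 2 V \frac{1}{2 V}} = \frac{1}{V + 1} = \frac{1}{1 + V}$)
$g = - \frac{3}{2}$ ($g = \frac{2 - 5}{1 + 1} = - \frac{3}{2} \approx -1.5$)
$Y{\left(S,W \right)} = -9$ ($Y{\left(S,W \right)} = 6 \left(- \frac{3}{2}\right) = -9$)
$\left(Y{\left(2,-38 \right)} + 2186\right) \left(3654 - 4591\right) = \left(-9 + 2186\right) \left(3654 - 4591\right) = 2177 \left(-937\right) = -2039849$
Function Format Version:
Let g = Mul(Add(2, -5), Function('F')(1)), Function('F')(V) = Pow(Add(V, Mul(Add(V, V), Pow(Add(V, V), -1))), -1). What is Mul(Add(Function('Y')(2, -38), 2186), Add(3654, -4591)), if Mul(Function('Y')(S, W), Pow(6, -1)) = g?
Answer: -2039849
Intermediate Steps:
Function('F')(V) = Pow(Add(1, V), -1) (Function('F')(V) = Pow(Add(V, Mul(Mul(2, V), Pow(Mul(2, V), -1))), -1) = Pow(Add(V, Mul(Mul(2, V), Mul(Rational(1, 2), Pow(V, -1)))), -1) = Pow(Add(V, 1), -1) = Pow(Add(1, V), -1))
g = Rational(-3, 2) (g = Mul(Add(2, -5), Pow(Add(1, 1), -1)) = Mul(-3, Pow(2, -1)) = Mul(-3, Rational(1, 2)) = Rational(-3, 2) ≈ -1.5000)
Function('Y')(S, W) = -9 (Function('Y')(S, W) = Mul(6, Rational(-3, 2)) = -9)
Mul(Add(Function('Y')(2, -38), 2186), Add(3654, -4591)) = Mul(Add(-9, 2186), Add(3654, -4591)) = Mul(2177, -937) = -2039849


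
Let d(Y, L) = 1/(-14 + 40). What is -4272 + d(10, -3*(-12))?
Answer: -111071/26 ≈ -4272.0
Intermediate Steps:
d(Y, L) = 1/26
-4272 + d(10, -3*(-12)) = -4272 + 1/26 = -111071/26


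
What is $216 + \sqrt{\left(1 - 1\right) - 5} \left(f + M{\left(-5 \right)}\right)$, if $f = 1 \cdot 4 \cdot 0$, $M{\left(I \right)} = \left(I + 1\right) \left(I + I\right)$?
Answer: $216 + 40 i \sqrt{5} \approx 216.0 + 89.443 i$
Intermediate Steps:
$M{\left(I \right)} = 2 I \left(1 + I\right)$ ($M{\left(I \right)} = \left(1 + I\right) 2 I = 2 I \left(1 + I\right)$)
$f = 0$ ($f = 4 \cdot 0 = 0$)
$216 + \sqrt{\left(1 - 1\right) - 5} \left(f + M{\left(-5 \right)}\right) = 216 + \sqrt{\left(1 - 1\right) - 5} \left(0 + 2 \left(-5\right) \left(1 - 5\right)\right) = 216 + \sqrt{0 - 5} \left(0 + 2 \left(-5\right) \left(-4\right)\right) = 216 + \sqrt{-5} \left(0 + 40\right) = 216 + i \sqrt{5} \cdot 40 = 216 + 40 i \sqrt{5}$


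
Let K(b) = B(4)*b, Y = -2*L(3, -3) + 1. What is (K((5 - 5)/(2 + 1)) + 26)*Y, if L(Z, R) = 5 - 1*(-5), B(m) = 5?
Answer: -494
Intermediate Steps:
L(Z, R) = 10 (L(Z, R) = 5 + 5 = 10)
Y = -19 (Y = -2*10 + 1 = -20 + 1 = -19)
K(b) = 5*b
(K((5 - 5)/(2 + 1)) + 26)*Y = (5*((5 - 5)/(2 + 1)) + 26)*(-19) = (5*(0/3) + 26)*(-19) = (5*(0*(⅓)) + 26)*(-19) = (5*0 + 26)*(-19) = (0 + 26)*(-19) = 26*(-19) = -494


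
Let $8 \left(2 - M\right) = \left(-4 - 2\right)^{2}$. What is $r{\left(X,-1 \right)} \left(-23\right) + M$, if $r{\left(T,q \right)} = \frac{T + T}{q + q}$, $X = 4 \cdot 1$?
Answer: $\frac{179}{2} \approx 89.5$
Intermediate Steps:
$X = 4$
$r{\left(T,q \right)} = \frac{T}{q}$ ($r{\left(T,q \right)} = \frac{2 T}{2 q} = 2 T \frac{1}{2 q} = \frac{T}{q}$)
$M = - \frac{5}{2}$ ($M = 2 - \frac{\left(-4 - 2\right)^{2}}{8} = 2 - \frac{\left(-6\right)^{2}}{8} = 2 - \frac{9}{2} = - \frac{5}{2} \approx -2.5$)
$r{\left(X,-1 \right)} \left(-23\right) + M = \frac{4}{-1} \left(-23\right) - \frac{5}{2} = 4 \left(-1\right) \left(-23\right) - \frac{5}{2} = \left(-4\right) \left(-23\right) - \frac{5}{2} = 92 - \frac{5}{2} = \frac{179}{2}$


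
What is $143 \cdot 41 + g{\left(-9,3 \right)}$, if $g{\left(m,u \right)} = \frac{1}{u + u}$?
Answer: $\frac{35179}{6} \approx 5863.2$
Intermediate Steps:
$g{\left(m,u \right)} = \frac{1}{2 u}$
$143 \cdot 41 + g{\left(-9,3 \right)} = 143 \cdot 41 + \frac{1}{2 \cdot 3} = 5863 + \frac{1}{2} \cdot \frac{1}{3} = 5863 + \frac{1}{6} = \frac{35179}{6}$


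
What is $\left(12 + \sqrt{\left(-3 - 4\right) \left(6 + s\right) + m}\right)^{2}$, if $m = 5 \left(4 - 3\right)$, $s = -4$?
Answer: $135 + 72 i \approx 135.0 + 72.0 i$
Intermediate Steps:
$m = 5$ ($m = 5 \cdot 1 = 5$)
$\left(12 + \sqrt{\left(-3 - 4\right) \left(6 + s\right) + m}\right)^{2} = \left(12 + \sqrt{\left(-3 - 4\right) \left(6 - 4\right) + 5}\right)^{2} = \left(12 + \sqrt{\left(-7\right) 2 + 5}\right)^{2} = \left(12 + \sqrt{-14 + 5}\right)^{2} = \left(12 + \sqrt{-9}\right)^{2} = \left(12 + 3 i\right)^{2}$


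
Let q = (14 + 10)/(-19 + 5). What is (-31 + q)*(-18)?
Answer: 4122/7 ≈ 588.86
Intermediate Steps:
q = -12/7 (q = 24/(-14) = 24*(-1/14) = -12/7 ≈ -1.7143)
(-31 + q)*(-18) = (-31 - 12/7)*(-18) = -229/7*(-18) = 4122/7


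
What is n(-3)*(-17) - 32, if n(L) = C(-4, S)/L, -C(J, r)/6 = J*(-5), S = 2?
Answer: -712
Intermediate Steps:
C(J, r) = 30*J (C(J, r) = -6*J*(-5) = -(-30)*J = 30*J)
n(L) = -120/L (n(L) = (30*(-4))/L = -120/L)
n(-3)*(-17) - 32 = -120/(-3)*(-17) - 32 = -120*(-⅓)*(-17) - 32 = 40*(-17) - 32 = -680 - 32 = -712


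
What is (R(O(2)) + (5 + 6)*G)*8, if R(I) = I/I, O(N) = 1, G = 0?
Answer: 8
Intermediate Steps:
R(I) = 1
(R(O(2)) + (5 + 6)*G)*8 = (1 + (5 + 6)*0)*8 = (1 + 11*0)*8 = (1 + 0)*8 = 1*8 = 8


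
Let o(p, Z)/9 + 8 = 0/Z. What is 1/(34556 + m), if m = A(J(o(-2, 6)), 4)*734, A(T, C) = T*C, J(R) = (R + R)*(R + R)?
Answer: 1/60915452 ≈ 1.6416e-8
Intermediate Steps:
o(p, Z) = -72 (o(p, Z) = -72 + 9*(0/Z) = -72 + 9*0 = -72 + 0 = -72)
J(R) = 4*R**2 (J(R) = (2*R)*(2*R) = 4*R**2)
A(T, C) = C*T
m = 60880896 (m = (4*(4*(-72)**2))*734 = (4*(4*5184))*734 = (4*20736)*734 = 82944*734 = 60880896)
1/(34556 + m) = 1/(34556 + 60880896) = 1/60915452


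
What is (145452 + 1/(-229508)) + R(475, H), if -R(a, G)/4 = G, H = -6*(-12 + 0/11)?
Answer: 33316299311/229508 ≈ 1.4516e+5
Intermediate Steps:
H = 72 (H = -6*(-12 + 0*(1/11)) = -6*(-12 + 0) = -6*(-12) = 72)
R(a, G) = -4*G
(145452 + 1/(-229508)) + R(475, H) = (145452 + 1/(-229508)) - 4*72 = (145452 - 1/229508) - 288 = 33382397615/229508 - 288 = 33316299311/229508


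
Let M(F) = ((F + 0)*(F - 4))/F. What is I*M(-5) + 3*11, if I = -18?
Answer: 195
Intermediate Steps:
M(F) = -4 + F (M(F) = (F*(-4 + F))/F = -4 + F)
I*M(-5) + 3*11 = -18*(-4 - 5) + 3*11 = -18*(-9) + 33 = 162 + 33 = 195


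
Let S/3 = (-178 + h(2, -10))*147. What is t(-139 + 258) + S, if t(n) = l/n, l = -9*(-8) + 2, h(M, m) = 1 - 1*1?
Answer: -9341188/119 ≈ -78497.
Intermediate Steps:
h(M, m) = 0 (h(M, m) = 1 - 1 = 0)
l = 74 (l = 72 + 2 = 74)
t(n) = 74/n
S = -78498 (S = 3*((-178 + 0)*147) = 3*(-178*147) = 3*(-26166) = -78498)
t(-139 + 258) + S = 74/(-139 + 258) - 78498 = 74/119 - 78498 = -9341188/119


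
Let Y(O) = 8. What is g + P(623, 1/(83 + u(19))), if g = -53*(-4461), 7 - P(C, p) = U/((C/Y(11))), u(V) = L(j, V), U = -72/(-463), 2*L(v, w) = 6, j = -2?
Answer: 68200880984/288449 ≈ 2.3644e+5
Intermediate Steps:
L(v, w) = 3 (L(v, w) = (1/2)*6 = 3)
U = 72/463 (U = -72*(-1/463) = 72/463 ≈ 0.15551)
u(V) = 3
P(C, p) = 7 - 576/(463*C) (P(C, p) = 7 - 72/(463*(C/8)) = 7 - 72*8/C/463 = 7 - 576/(463*C))
g = 236433
g + P(623, 1/(83 + u(19))) = 236433 + (7 - 576/463/623) = 236433 + (7 - 576/463*1/623) = 236433 + (7 - 576/288449) = 236433 + 2018567/288449 = 68200880984/288449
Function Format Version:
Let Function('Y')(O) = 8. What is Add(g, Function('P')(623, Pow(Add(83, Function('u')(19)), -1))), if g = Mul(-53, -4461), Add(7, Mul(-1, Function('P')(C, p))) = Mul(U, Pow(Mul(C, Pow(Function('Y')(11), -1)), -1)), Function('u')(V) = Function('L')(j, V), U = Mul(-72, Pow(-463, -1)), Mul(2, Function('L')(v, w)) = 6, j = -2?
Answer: Rational(68200880984, 288449) ≈ 2.3644e+5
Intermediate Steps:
Function('L')(v, w) = 3 (Function('L')(v, w) = Mul(Rational(1, 2), 6) = 3)
U = Rational(72, 463) (U = Mul(-72, Rational(-1, 463)) = Rational(72, 463) ≈ 0.15551)
Function('u')(V) = 3
Function('P')(C, p) = Add(7, Mul(Rational(-576, 463), Pow(C, -1))) (Function('P')(C, p) = Add(7, Mul(-1, Mul(Rational(72, 463), Pow(Mul(C, Pow(8, -1)), -1)))) = Add(7, Mul(-1, Mul(Rational(72, 463), Pow(Mul(C, Rational(1, 8)), -1)))) = Add(7, Mul(-1, Mul(Rational(72, 463), Pow(Mul(Rational(1, 8), C), -1)))) = Add(7, Mul(-1, Mul(Rational(72, 463), Mul(8, Pow(C, -1))))) = Add(7, Mul(-1, Mul(Rational(576, 463), Pow(C, -1)))) = Add(7, Mul(Rational(-576, 463), Pow(C, -1))))
g = 236433
Add(g, Function('P')(623, Pow(Add(83, Function('u')(19)), -1))) = Add(236433, Add(7, Mul(Rational(-576, 463), Pow(623, -1)))) = Add(236433, Add(7, Mul(Rational(-576, 463), Rational(1, 623)))) = Add(236433, Add(7, Rational(-576, 288449))) = Add(236433, Rational(2018567, 288449)) = Rational(68200880984, 288449)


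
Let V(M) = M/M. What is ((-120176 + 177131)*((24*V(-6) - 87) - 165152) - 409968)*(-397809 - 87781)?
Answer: 4569513727977870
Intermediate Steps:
V(M) = 1
((-120176 + 177131)*((24*V(-6) - 87) - 165152) - 409968)*(-397809 - 87781) = ((-120176 + 177131)*((24*1 - 87) - 165152) - 409968)*(-397809 - 87781) = (56955*((24 - 87) - 165152) - 409968)*(-485590) = (56955*(-63 - 165152) - 409968)*(-485590) = (56955*(-165215) - 409968)*(-485590) = (-9409820325 - 409968)*(-485590) = -9410230293*(-485590) = 4569513727977870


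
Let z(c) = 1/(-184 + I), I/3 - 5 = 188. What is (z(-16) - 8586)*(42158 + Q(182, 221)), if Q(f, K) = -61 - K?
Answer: -142021155844/395 ≈ -3.5955e+8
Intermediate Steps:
I = 579 (I = 15 + 3*188 = 15 + 564 = 579)
z(c) = 1/395 (z(c) = 1/(-184 + 579) = 1/395)
(z(-16) - 8586)*(42158 + Q(182, 221)) = (1/395 - 8586)*(42158 + (-61 - 1*221)) = -3391469*(42158 + (-61 - 221))/395 = -3391469*(42158 - 282)/395 = -3391469/395*41876 = -142021155844/395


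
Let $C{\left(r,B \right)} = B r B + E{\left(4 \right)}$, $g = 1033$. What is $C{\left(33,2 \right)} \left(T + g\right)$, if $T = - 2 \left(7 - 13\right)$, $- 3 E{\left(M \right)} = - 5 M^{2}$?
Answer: $\frac{497420}{3} \approx 1.6581 \cdot 10^{5}$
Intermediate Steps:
$E{\left(M \right)} = \frac{5 M^{2}}{3}$ ($E{\left(M \right)} = - \frac{\left(-5\right) M^{2}}{3} = \frac{5 M^{2}}{3}$)
$T = 12$ ($T = \left(-2\right) \left(-6\right) = 12$)
$C{\left(r,B \right)} = \frac{80}{3} + r B^{2}$ ($C{\left(r,B \right)} = B r B + \frac{5 \cdot 4^{2}}{3} = r B^{2} + \frac{5}{3} \cdot 16 = r B^{2} + \frac{80}{3} = \frac{80}{3} + r B^{2}$)
$C{\left(33,2 \right)} \left(T + g\right) = \left(\frac{80}{3} + 33 \cdot 2^{2}\right) \left(12 + 1033\right) = \left(\frac{80}{3} + 33 \cdot 4\right) 1045 = \left(\frac{80}{3} + 132\right) 1045 = \frac{476}{3} \cdot 1045 = \frac{497420}{3}$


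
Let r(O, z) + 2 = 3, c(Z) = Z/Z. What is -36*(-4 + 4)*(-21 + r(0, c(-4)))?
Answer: 0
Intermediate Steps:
c(Z) = 1
r(O, z) = 1 (r(O, z) = -2 + 3 = 1)
-36*(-4 + 4)*(-21 + r(0, c(-4))) = -36*(-4 + 4)*(-21 + 1) = -0*(-20) = -36*0 = 0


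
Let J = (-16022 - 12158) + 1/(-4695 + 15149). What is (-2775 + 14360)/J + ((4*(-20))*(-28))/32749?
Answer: -472332576050/1378235671933 ≈ -0.34271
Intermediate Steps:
J = -294593719/10454 (J = -28180 + 1/10454 = -294593719/10454 ≈ -28180.)
(-2775 + 14360)/J + ((4*(-20))*(-28))/32749 = (-2775 + 14360)/(-294593719/10454) + ((4*(-20))*(-28))/32749 = 11585*(-10454/294593719) - 80*(-28)*(1/32749) = -17301370/42084817 + 2240*(1/32749) = -17301370/42084817 + 2240/32749 = -472332576050/1378235671933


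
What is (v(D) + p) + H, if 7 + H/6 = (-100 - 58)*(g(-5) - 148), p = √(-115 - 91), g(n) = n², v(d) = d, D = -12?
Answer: 116550 + I*√206 ≈ 1.1655e+5 + 14.353*I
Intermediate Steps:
p = I*√206 (p = √(-206) = I*√206 ≈ 14.353*I)
H = 116562 (H = -42 + 6*((-100 - 58)*((-5)² - 148)) = -42 + 6*(-158*(25 - 148)) = -42 + 6*(-158*(-123)) = -42 + 6*19434 = -42 + 116604 = 116562)
(v(D) + p) + H = (-12 + I*√206) + 116562 = 116550 + I*√206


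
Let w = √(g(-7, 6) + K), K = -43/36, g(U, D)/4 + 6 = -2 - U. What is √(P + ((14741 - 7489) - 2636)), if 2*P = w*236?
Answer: √(41544 + 177*I*√187)/3 ≈ 67.97 + 1.9784*I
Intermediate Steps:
g(U, D) = -32 - 4*U (g(U, D) = -24 + 4*(-2 - U) = -24 + (-8 - 4*U) = -32 - 4*U)
K = -43/36 (K = -43*1/36 = -43/36 ≈ -1.1944)
w = I*√187/6 (w = √((-32 - 4*(-7)) - 43/36) = √((-32 + 28) - 43/36) = √(-4 - 43/36) = √(-187/36) = I*√187/6 ≈ 2.2791*I)
P = 59*I*√187/3 (P = ((I*√187/6)*236)/2 = (118*I*√187/3)/2 = 59*I*√187/3 ≈ 268.94*I)
√(P + ((14741 - 7489) - 2636)) = √(59*I*√187/3 + ((14741 - 7489) - 2636)) = √(59*I*√187/3 + (7252 - 2636)) = √(59*I*√187/3 + 4616) = √(4616 + 59*I*√187/3)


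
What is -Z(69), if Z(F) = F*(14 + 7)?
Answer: -1449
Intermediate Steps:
Z(F) = 21*F (Z(F) = F*21 = 21*F)
-Z(69) = -21*69 = -1*1449 = -1449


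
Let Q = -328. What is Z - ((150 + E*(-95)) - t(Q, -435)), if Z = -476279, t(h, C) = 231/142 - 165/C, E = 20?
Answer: -1954102161/4118 ≈ -4.7453e+5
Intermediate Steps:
t(h, C) = 231/142 - 165/C (t(h, C) = 231*(1/142) - 165/C = 231/142 - 165/C)
Z - ((150 + E*(-95)) - t(Q, -435)) = -476279 - ((150 + 20*(-95)) - (231/142 - 165/(-435))) = -476279 - ((150 - 1900) - (231/142 - 165*(-1/435))) = -476279 - (-1750 - (231/142 + 11/29)) = -476279 - (-1750 - 1*8261/4118) = -476279 - (-1750 - 8261/4118) = -476279 - 1*(-7214761/4118) = -476279 + 7214761/4118 = -1954102161/4118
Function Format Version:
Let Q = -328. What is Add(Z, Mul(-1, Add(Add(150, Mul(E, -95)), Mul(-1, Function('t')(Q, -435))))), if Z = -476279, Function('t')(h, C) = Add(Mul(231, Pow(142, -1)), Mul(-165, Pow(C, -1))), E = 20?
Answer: Rational(-1954102161, 4118) ≈ -4.7453e+5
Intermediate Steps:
Function('t')(h, C) = Add(Rational(231, 142), Mul(-165, Pow(C, -1))) (Function('t')(h, C) = Add(Mul(231, Rational(1, 142)), Mul(-165, Pow(C, -1))) = Add(Rational(231, 142), Mul(-165, Pow(C, -1))))
Add(Z, Mul(-1, Add(Add(150, Mul(E, -95)), Mul(-1, Function('t')(Q, -435))))) = Add(-476279, Mul(-1, Add(Add(150, Mul(20, -95)), Mul(-1, Add(Rational(231, 142), Mul(-165, Pow(-435, -1))))))) = Add(-476279, Mul(-1, Add(Add(150, -1900), Mul(-1, Add(Rational(231, 142), Mul(-165, Rational(-1, 435))))))) = Add(-476279, Mul(-1, Add(-1750, Mul(-1, Add(Rational(231, 142), Rational(11, 29)))))) = Add(-476279, Mul(-1, Add(-1750, Mul(-1, Rational(8261, 4118))))) = Add(-476279, Mul(-1, Add(-1750, Rational(-8261, 4118)))) = Add(-476279, Mul(-1, Rational(-7214761, 4118))) = Add(-476279, Rational(7214761, 4118)) = Rational(-1954102161, 4118)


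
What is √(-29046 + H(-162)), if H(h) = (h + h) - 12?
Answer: I*√29382 ≈ 171.41*I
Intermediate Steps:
H(h) = -12 + 2*h (H(h) = 2*h - 12 = -12 + 2*h)
√(-29046 + H(-162)) = √(-29046 + (-12 + 2*(-162))) = √(-29046 + (-12 - 324)) = √(-29046 - 336) = √(-29382) = I*√29382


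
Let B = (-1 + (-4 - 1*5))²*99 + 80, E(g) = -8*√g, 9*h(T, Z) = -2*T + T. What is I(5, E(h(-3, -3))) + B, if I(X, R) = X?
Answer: 9985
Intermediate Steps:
h(T, Z) = -T/9 (h(T, Z) = (-2*T + T)/9 = (-T)/9 = -T/9)
B = 9980 (B = (-1 + (-4 - 5))²*99 + 80 = (-1 - 9)²*99 + 80 = (-10)²*99 + 80 = 100*99 + 80 = 9900 + 80 = 9980)
I(5, E(h(-3, -3))) + B = 5 + 9980 = 9985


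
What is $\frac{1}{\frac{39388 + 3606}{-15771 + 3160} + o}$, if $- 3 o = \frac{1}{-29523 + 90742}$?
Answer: $- \frac{2316098427}{7896161669} \approx -0.29332$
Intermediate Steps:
$o = - \frac{1}{183657}$ ($o = - \frac{1}{3 \left(-29523 + 90742\right)} = - \frac{1}{3 \cdot 61219} = \left(- \frac{1}{3}\right) \frac{1}{61219} = - \frac{1}{183657} \approx -5.4449 \cdot 10^{-6}$)
$\frac{1}{\frac{39388 + 3606}{-15771 + 3160} + o} = \frac{1}{\frac{39388 + 3606}{-15771 + 3160} - \frac{1}{183657}} = \frac{1}{\frac{42994}{-12611} - \frac{1}{183657}} = \frac{1}{42994 \left(- \frac{1}{12611}\right) - \frac{1}{183657}} = \frac{1}{- \frac{42994}{12611} - \frac{1}{183657}} = \frac{1}{- \frac{7896161669}{2316098427}} = - \frac{2316098427}{7896161669}$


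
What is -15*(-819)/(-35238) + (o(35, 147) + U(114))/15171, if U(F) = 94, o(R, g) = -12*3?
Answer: -8777711/25456938 ≈ -0.34481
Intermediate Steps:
o(R, g) = -36
-15*(-819)/(-35238) + (o(35, 147) + U(114))/15171 = -15*(-819)/(-35238) + (-36 + 94)/15171 = 12285*(-1/35238) + 58*(1/15171) = -585/1678 + 58/15171 = -8777711/25456938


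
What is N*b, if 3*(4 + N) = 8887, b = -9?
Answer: -26625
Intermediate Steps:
N = 8875/3 (N = -4 + (⅓)*8887 = -4 + 8887/3 = 8875/3 ≈ 2958.3)
N*b = (8875/3)*(-9) = -26625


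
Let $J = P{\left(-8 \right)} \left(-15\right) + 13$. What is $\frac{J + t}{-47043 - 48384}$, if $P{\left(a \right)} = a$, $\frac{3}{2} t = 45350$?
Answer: $- \frac{91099}{286281} \approx -0.31822$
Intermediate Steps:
$t = \frac{90700}{3}$ ($t = \frac{2}{3} \cdot 45350 = \frac{90700}{3} \approx 30233.0$)
$J = 133$ ($J = \left(-8\right) \left(-15\right) + 13 = 120 + 13 = 133$)
$\frac{J + t}{-47043 - 48384} = \frac{133 + \frac{90700}{3}}{-47043 - 48384} = \frac{91099}{3 \left(-95427\right)} = \frac{91099}{3} \left(- \frac{1}{95427}\right) = - \frac{91099}{286281}$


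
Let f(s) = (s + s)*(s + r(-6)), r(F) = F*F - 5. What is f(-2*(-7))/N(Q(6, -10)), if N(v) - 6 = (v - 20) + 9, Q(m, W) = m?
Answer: 1260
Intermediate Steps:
r(F) = -5 + F² (r(F) = F² - 5 = -5 + F²)
f(s) = 2*s*(31 + s) (f(s) = (s + s)*(s + (-5 + (-6)²)) = (2*s)*(s + (-5 + 36)) = (2*s)*(s + 31) = (2*s)*(31 + s) = 2*s*(31 + s))
N(v) = -5 + v (N(v) = 6 + ((v - 20) + 9) = 6 + ((-20 + v) + 9) = 6 + (-11 + v) = -5 + v)
f(-2*(-7))/N(Q(6, -10)) = (2*(-2*(-7))*(31 - 2*(-7)))/(-5 + 6) = (2*14*(31 + 14))/1 = (2*14*45)*1 = 1260*1 = 1260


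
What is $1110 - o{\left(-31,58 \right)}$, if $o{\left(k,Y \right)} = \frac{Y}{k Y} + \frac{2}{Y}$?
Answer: $\frac{997888}{899} \approx 1110.0$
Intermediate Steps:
$o{\left(k,Y \right)} = \frac{1}{k} + \frac{2}{Y}$ ($o{\left(k,Y \right)} = \frac{Y}{Y k} + \frac{2}{Y} = Y \frac{1}{Y k} + \frac{2}{Y} = \frac{1}{k} + \frac{2}{Y}$)
$1110 - o{\left(-31,58 \right)} = 1110 - \left(\frac{1}{-31} + \frac{2}{58}\right) = 1110 - \left(- \frac{1}{31} + 2 \cdot \frac{1}{58}\right) = 1110 - \left(- \frac{1}{31} + \frac{1}{29}\right) = 1110 - \frac{2}{899} = \frac{997888}{899}$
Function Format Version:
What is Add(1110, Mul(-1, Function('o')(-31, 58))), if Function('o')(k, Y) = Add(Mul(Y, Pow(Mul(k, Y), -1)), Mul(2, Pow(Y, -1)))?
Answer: Rational(997888, 899) ≈ 1110.0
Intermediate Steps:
Function('o')(k, Y) = Add(Pow(k, -1), Mul(2, Pow(Y, -1))) (Function('o')(k, Y) = Add(Mul(Y, Pow(Mul(Y, k), -1)), Mul(2, Pow(Y, -1))) = Add(Mul(Y, Mul(Pow(Y, -1), Pow(k, -1))), Mul(2, Pow(Y, -1))) = Add(Pow(k, -1), Mul(2, Pow(Y, -1))))
Add(1110, Mul(-1, Function('o')(-31, 58))) = Add(1110, Mul(-1, Add(Pow(-31, -1), Mul(2, Pow(58, -1))))) = Add(1110, Mul(-1, Add(Rational(-1, 31), Mul(2, Rational(1, 58))))) = Add(1110, Mul(-1, Add(Rational(-1, 31), Rational(1, 29)))) = Add(1110, Mul(-1, Rational(2, 899))) = Add(1110, Rational(-2, 899)) = Rational(997888, 899)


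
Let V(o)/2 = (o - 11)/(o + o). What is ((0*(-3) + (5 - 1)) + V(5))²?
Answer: 196/25 ≈ 7.8400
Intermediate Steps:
V(o) = (-11 + o)/o (V(o) = 2*((o - 11)/(o + o)) = 2*((-11 + o)/((2*o))) = 2*((-11 + o)*(1/(2*o))) = 2*((-11 + o)/(2*o)) = (-11 + o)/o)
((0*(-3) + (5 - 1)) + V(5))² = ((0*(-3) + (5 - 1)) + (-11 + 5)/5)² = ((0 + 4) + (⅕)*(-6))² = (4 - 6/5)² = (14/5)² = 196/25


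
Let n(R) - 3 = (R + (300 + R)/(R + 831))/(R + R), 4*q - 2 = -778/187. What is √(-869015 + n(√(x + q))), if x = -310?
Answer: √38714*√((-5228007469836008 - 33642929911*I*√10859277)/(155397 + I*√10859277))/38714 ≈ 5.4984e-6 - 932.21*I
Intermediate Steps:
q = -101/187 (q = ½ + (-778/187)/4 = ½ + (-778*1/187)/4 = ½ + (¼)*(-778/187) = ½ - 389/374 = -101/187 ≈ -0.54011)
n(R) = 3 + (R + (300 + R)/(831 + R))/(2*R) (n(R) = 3 + (R + (300 + R)/(R + 831))/(R + R) = 3 + (R + (300 + R)/(831 + R))/((2*R)) = 3 + (R + (300 + R)/(831 + R))*(1/(2*R)) = 3 + (R + (300 + R)/(831 + R))/(2*R))
√(-869015 + n(√(x + q))) = √(-869015 + (300 + 7*(√(-310 - 101/187))² + 5818*√(-310 - 101/187))/(2*(√(-310 - 101/187))*(831 + √(-310 - 101/187)))) = √(-869015 + (300 + 7*(√(-58071/187))² + 5818*√(-58071/187))/(2*(√(-58071/187))*(831 + √(-58071/187)))) = √(-869015 + (300 + 7*(I*√10859277/187)² + 5818*(I*√10859277/187))/(2*((I*√10859277/187))*(831 + I*√10859277/187))) = √(-869015 + (-I*√10859277/58071)*(300 + 7*(-58071/187) + 5818*I*√10859277/187)/(2*(831 + I*√10859277/187))) = √(-869015 + (-I*√10859277/58071)*(300 - 406497/187 + 5818*I*√10859277/187)/(2*(831 + I*√10859277/187))) = √(-869015 + (-I*√10859277/58071)*(-350397/187 + 5818*I*√10859277/187)/(2*(831 + I*√10859277/187))) = √(-869015 - I*√10859277*(-350397/187 + 5818*I*√10859277/187)/(116142*(831 + I*√10859277/187)))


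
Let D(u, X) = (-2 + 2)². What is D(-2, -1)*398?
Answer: 0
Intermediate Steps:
D(u, X) = 0 (D(u, X) = 0² = 0)
D(-2, -1)*398 = 0*398 = 0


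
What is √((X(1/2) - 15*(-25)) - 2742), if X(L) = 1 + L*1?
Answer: I*√9462/2 ≈ 48.636*I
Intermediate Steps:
X(L) = 1 + L
√((X(1/2) - 15*(-25)) - 2742) = √(((1 + 1/2) - 15*(-25)) - 2742) = √(((1 + ½) + 375) - 2742) = √((3/2 + 375) - 2742) = √(753/2 - 2742) = √(-4731/2) = I*√9462/2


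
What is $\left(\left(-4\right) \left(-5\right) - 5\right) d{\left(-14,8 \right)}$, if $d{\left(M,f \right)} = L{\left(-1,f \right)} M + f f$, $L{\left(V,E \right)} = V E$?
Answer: $2640$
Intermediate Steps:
$L{\left(V,E \right)} = E V$
$d{\left(M,f \right)} = f^{2} - M f$ ($d{\left(M,f \right)} = f \left(-1\right) M + f f = - f M + f^{2} = - M f + f^{2} = f^{2} - M f$)
$\left(\left(-4\right) \left(-5\right) - 5\right) d{\left(-14,8 \right)} = \left(\left(-4\right) \left(-5\right) - 5\right) 8 \left(8 - -14\right) = \left(20 - 5\right) 8 \left(8 + 14\right) = 15 \cdot 8 \cdot 22 = 15 \cdot 176 = 2640$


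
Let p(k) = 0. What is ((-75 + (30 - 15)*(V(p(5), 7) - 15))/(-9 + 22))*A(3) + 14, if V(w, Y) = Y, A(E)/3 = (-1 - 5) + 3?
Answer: 149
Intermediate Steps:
A(E) = -9 (A(E) = 3*((-1 - 5) + 3) = 3*(-6 + 3) = 3*(-3) = -9)
((-75 + (30 - 15)*(V(p(5), 7) - 15))/(-9 + 22))*A(3) + 14 = ((-75 + (30 - 15)*(7 - 15))/(-9 + 22))*(-9) + 14 = ((-75 + 15*(-8))/13)*(-9) + 14 = ((-75 - 120)*(1/13))*(-9) + 14 = -195*1/13*(-9) + 14 = -15*(-9) + 14 = 135 + 14 = 149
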